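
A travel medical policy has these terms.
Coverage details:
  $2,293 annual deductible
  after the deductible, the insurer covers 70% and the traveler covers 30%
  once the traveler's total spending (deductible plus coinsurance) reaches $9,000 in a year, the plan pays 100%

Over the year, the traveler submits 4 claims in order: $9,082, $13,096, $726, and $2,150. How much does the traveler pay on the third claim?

$217.80

#1 ($9,082): deductible takes $2,293, $6,789 remains; traveler's 30% is $2,036.70. Traveler pays $4,329.70; OOP now $4,329.70.
#2 ($13,096): deductible met; 30% of $13,096 = $3,928.80. Traveler pays $3,928.80; OOP now $8,258.50.
#3 ($726): deductible met; 30% of $726 = $217.80. Traveler pays $217.80; OOP now $8,476.30.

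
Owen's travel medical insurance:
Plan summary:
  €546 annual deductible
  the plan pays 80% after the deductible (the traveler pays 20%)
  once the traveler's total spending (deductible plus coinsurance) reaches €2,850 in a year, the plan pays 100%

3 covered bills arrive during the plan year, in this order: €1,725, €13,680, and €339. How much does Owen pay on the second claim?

Claim 1 (€1,725): €546 to deductible, leaving €1,179; traveler's 20% is €235.80. Traveler pays €781.80; OOP now €781.80.
Claim 2 (€13,680): 20% coinsurance on €13,680 = €2,736. That would push OOP to €3,517.80, over the €2,850 cap, so traveler pays €2,850 − €781.80 = €2,068.20.

€2,068.20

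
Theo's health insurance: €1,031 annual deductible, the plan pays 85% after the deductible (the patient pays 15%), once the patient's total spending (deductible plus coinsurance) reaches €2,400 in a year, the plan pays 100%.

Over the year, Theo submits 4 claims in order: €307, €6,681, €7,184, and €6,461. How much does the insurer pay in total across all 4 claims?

€18,233

#1 (€307): fully absorbed by the deductible. Patient owes €307 (running OOP €307). Plan pays €307 − €307 = €0.
#2 (€6,681): €724 finishes the deductible; €5,957 goes to coinsurance; 15% of €5,957 = €893.55. Patient pays €1,617.55; OOP now €1,924.55. Plan pays €6,681 − €1,617.55 = €5,063.45.
#3 (€7,184): 15% coinsurance on €7,184 = €1,077.60. OOP would hit €3,002.15 > €2,400, so the cap limits the patient to €2,400 − €1,924.55 = €475.45. Plan pays €7,184 − €475.45 = €6,708.55.
#4 (€6,461): deductible already satisfied, so patient's share is 15% × €6,461 = €969.15. OOP would hit €3,369.15 > €2,400, so the cap limits the patient to €2,400 − €2,400 = €0. Plan pays €6,461 − €0 = €6,461.
Insurer total: €0 + €5,063.45 + €6,708.55 + €6,461 = €18,233.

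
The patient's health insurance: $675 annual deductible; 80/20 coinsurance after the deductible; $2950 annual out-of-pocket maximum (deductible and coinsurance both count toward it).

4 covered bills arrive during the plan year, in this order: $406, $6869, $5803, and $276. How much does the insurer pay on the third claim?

Claim 1 ($406): entire amount goes to the deductible. Cost to patient: $406. OOP to date $406. Insurer: $406 − $406 = $0.
Claim 2 ($6869): $269 to deductible, leaving $6600; patient's 20% is $1320. Cost to patient: $1589. OOP to date $1995. Insurer: $6869 − $1589 = $5280.
Claim 3 ($5803): deductible already satisfied, so patient's share is 20% × $5803 = $1160.60. That would push OOP to $3155.60, over the $2950 cap, so patient pays $2950 − $1995 = $955. Plan pays $5803 − $955 = $4848.

$4848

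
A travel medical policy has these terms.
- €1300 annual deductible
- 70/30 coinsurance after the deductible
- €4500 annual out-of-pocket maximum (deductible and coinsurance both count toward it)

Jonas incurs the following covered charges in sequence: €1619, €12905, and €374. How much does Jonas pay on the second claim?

Claim 1 — €1619: €1300 finishes the deductible; €319 goes to coinsurance; coinsurance €319 × 30% = €95.70. Cost to traveler: €1395.70. OOP to date €1395.70.
Claim 2 — €12905: deductible met; 30% of €12905 = €3871.50. That would push OOP to €5267.20, over the €4500 cap, so traveler pays €4500 − €1395.70 = €3104.30.

€3104.30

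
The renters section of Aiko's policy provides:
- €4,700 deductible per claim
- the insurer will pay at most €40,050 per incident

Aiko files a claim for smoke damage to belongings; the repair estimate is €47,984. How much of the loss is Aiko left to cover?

€7,934

Less the €4,700 deductible: €47,984 − €4,700 = €43,284.
€43,284 exceeds the €40,050 limit, so the insurer pays the limit: €40,050.
Tenant's share is the uncovered remainder: €47,984 − €40,050 = €7,934.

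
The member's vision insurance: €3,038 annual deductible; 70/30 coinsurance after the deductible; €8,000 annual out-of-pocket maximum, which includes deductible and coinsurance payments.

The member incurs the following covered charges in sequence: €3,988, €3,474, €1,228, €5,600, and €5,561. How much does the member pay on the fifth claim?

#1 (€3,988): €3,038 to deductible, leaving €950; coinsurance €950 × 30% = €285. Cost to member: €3,323. OOP to date €3,323.
#2 (€3,474): deductible met; 30% of €3,474 = €1,042.20. Member owes €1,042.20 (running OOP €4,365.20).
#3 (€1,228): 30% coinsurance on €1,228 = €368.40. Member pays €368.40; OOP now €4,733.60.
#4 (€5,600): deductible already satisfied, so member's share is 30% × €5,600 = €1,680. Cost to member: €1,680. OOP to date €6,413.60.
#5 (€5,561): deductible met; 30% of €5,561 = €1,668.30. That would push OOP to €8,081.90, over the €8,000 cap, so member pays €8,000 − €6,413.60 = €1,586.40.

€1,586.40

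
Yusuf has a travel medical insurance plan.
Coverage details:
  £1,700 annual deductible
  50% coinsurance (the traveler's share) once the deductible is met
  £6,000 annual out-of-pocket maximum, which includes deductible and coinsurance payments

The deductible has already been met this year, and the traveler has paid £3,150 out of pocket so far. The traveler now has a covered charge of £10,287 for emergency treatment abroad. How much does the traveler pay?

With the deductible met, the entire £10,287 is subject to coinsurance.
50% of £10,287 = £5,143.50 falls to the traveler.
That would bring total out-of-pocket to £8,293.50, past the £6,000 cap. The traveler is capped at £6,000 − £3,150 = £2,850 on this claim.

£2,850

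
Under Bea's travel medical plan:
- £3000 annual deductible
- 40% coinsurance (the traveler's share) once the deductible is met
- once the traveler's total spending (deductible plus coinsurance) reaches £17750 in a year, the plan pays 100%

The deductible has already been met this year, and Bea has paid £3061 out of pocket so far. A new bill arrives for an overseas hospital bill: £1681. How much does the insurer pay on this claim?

£1008.60

The deductible is already satisfied, so the full bill goes to coinsurance.
Traveler's 40% share of £1681 is £672.40.
Year-to-date out-of-pocket becomes £3061 + £672.40 = £3733.40, still under the £17750 maximum, so no cap applies.
The insurer covers the remainder: £1681 − £672.40 = £1008.60.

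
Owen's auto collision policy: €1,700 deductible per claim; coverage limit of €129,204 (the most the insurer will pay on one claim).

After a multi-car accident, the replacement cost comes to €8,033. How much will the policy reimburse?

Less the €1,700 deductible: €8,033 − €1,700 = €6,333.
€6,333 ≤ €129,204, so the limit doesn't bind; insurer pays €6,333.

€6,333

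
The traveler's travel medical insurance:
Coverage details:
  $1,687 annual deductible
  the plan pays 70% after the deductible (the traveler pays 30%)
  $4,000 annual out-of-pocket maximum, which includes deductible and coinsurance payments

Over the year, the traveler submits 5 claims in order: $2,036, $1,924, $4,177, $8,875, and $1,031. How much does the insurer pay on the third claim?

Claim 1 — $2,036: $1,687 finishes the deductible; $349 goes to coinsurance; traveler's 30% is $104.70. Traveler pays $1,791.70; OOP now $1,791.70. Insurer: $2,036 − $1,791.70 = $244.30.
Claim 2 — $1,924: 30% coinsurance on $1,924 = $577.20. Cost to traveler: $577.20. OOP to date $2,368.90. Plan pays $1,924 − $577.20 = $1,346.80.
Claim 3 — $4,177: 30% coinsurance on $4,177 = $1,253.10. Traveler owes $1,253.10 (running OOP $3,622). Plan pays $4,177 − $1,253.10 = $2,923.90.

$2,923.90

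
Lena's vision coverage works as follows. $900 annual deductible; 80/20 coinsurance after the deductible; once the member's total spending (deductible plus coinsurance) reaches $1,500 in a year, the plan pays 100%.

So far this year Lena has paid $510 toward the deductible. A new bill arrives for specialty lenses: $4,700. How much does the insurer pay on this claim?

Deductible still to meet: $900 − $510 = $390.
The remaining $4,310 (= $4,700 − $390) moves to coinsurance.
Coinsurance: $4,310 × 20% = $862.
Member responsibility before any cap: $390 + $862 = $1,252.
Adding $1,252 to the $510 already spent would give $1,762, which exceeds the $1,500 cap; the member pays just $1,500 − $510 = $990.
Insurer pays the balance: $4,700 − $990 = $3,710.

$3,710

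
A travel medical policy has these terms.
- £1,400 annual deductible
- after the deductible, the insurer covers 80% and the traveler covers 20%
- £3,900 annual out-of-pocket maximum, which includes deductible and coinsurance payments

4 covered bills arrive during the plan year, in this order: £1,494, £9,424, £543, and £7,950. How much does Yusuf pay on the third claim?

£108.60

Bill 1, £1,494: £1,400 to deductible, leaving £94; traveler's 20% is £18.80. Cost to traveler: £1,418.80. OOP to date £1,418.80.
Bill 2, £9,424: deductible met; 20% of £9,424 = £1,884.80. Cost to traveler: £1,884.80. OOP to date £3,303.60.
Bill 3, £543: deductible already satisfied, so traveler's share is 20% × £543 = £108.60. Traveler pays £108.60; OOP now £3,412.20.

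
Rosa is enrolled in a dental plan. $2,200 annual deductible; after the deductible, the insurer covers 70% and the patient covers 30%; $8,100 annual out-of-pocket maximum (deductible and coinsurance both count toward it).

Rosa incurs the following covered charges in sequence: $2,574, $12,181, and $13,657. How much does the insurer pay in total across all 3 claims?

$20,312

Claim 1 — $2,574: $2,200 finishes the deductible; $374 goes to coinsurance; patient's 30% is $112.20. Cost to patient: $2,312.20. OOP to date $2,312.20. Plan pays $2,574 − $2,312.20 = $261.80.
Claim 2 — $12,181: deductible already satisfied, so patient's share is 30% × $12,181 = $3,654.30. Cost to patient: $3,654.30. OOP to date $5,966.50. Plan pays $12,181 − $3,654.30 = $8,526.70.
Claim 3 — $13,657: 30% coinsurance on $13,657 = $4,097.10. OOP would hit $10,063.60 > $8,100, so the cap limits the patient to $8,100 − $5,966.50 = $2,133.50. Plan pays $13,657 − $2,133.50 = $11,523.50.
Insurer total = bills − patient's total = $28,412 − $8,100 = $20,312.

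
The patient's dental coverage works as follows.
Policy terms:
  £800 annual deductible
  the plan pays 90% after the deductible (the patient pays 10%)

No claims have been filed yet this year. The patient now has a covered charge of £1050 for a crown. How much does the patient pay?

£825

Nothing has been paid toward the £800 deductible, so the first £800 of this charge is applied there.
That leaves £1050 − £800 = £250 for coinsurance.
Coinsurance: £250 × 10% = £25.
So the patient owes £800 + £25 = £825.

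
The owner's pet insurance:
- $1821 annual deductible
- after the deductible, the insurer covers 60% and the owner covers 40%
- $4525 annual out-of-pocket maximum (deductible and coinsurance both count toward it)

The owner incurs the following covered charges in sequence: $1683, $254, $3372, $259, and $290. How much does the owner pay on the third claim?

Claim 1 ($1683): entire amount goes to the deductible. Cost to owner: $1683. OOP to date $1683.
Claim 2 ($254): $138 to deductible, leaving $116; coinsurance $116 × 40% = $46.40. Owner owes $184.40 (running OOP $1867.40).
Claim 3 ($3372): deductible met; 40% of $3372 = $1348.80. Owner owes $1348.80 (running OOP $3216.20).

$1348.80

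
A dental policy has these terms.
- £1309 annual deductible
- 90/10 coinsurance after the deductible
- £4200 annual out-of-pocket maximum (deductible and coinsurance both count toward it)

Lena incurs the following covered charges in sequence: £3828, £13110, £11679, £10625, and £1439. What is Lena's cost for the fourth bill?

#1 (£3828): £1309 finishes the deductible; £2519 goes to coinsurance; patient's 10% is £251.90. Patient pays £1560.90; OOP now £1560.90.
#2 (£13110): 10% coinsurance on £13110 = £1311. Patient owes £1311 (running OOP £2871.90).
#3 (£11679): deductible met; 10% of £11679 = £1167.90. Patient pays £1167.90; OOP now £4039.80.
#4 (£10625): deductible already satisfied, so patient's share is 10% × £10625 = £1062.50. Adding that to £4039.80 gives £5102.30, past the £4200 cap; patient pays only £4200 − £4039.80 = £160.20.

£160.20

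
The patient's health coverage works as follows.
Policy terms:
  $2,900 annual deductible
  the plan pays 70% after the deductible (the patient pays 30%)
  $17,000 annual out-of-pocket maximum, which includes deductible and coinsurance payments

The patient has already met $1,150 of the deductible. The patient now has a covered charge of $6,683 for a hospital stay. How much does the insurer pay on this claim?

$3,453.10

$1,150 of the $2,900 deductible is already met, leaving $1,750.
After the $1,750 deductible portion, $6,683 − $1,750 = $4,933 is subject to coinsurance.
Coinsurance: $4,933 × 30% = $1,479.90.
That puts the patient's cost at $1,750 + $1,479.90 = $3,229.90 before any cap.
Cumulative spending $1,150 + $3,229.90 = $4,379.90 stays under the $17,000 maximum.
Insurer pays the balance: $6,683 − $3,229.90 = $3,453.10.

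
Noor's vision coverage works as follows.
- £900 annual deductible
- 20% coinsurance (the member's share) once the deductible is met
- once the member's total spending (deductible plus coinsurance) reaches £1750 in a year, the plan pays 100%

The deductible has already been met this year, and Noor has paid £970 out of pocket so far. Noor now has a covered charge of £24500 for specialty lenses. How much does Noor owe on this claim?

With the deductible met, the entire £24500 is subject to coinsurance.
20% of £24500 = £4900 falls to the member.
Adding £4900 to the £970 already spent would give £5870, which exceeds the £1750 cap; the member pays just £1750 − £970 = £780.

£780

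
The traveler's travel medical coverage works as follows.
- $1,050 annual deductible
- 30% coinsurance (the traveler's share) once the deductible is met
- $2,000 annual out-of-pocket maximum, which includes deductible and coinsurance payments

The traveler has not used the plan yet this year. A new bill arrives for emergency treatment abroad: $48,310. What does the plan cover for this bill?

Nothing has been paid toward the $1,050 deductible, so the first $1,050 of this charge is applied there.
That leaves $48,310 − $1,050 = $47,260 for coinsurance.
Traveler's 30% share of $47,260 is $14,178.
Traveler responsibility before any cap: $1,050 + $14,178 = $15,228.
Year-to-date out-of-pocket would reach $0 + $15,228 = $15,228, above the $2,000 maximum, so the traveler pays only $2,000 − $0 = $2,000.
The plan picks up $48,310 − $2,000 = $46,310.

$46,310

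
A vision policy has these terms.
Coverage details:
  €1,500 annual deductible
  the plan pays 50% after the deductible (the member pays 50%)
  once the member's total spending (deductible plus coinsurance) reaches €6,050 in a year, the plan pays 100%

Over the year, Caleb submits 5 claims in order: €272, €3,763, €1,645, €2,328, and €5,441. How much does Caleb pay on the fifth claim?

€1,296

Claim 1 (€272): all of it applies to the deductible. Cost to member: €272. OOP to date €272.
Claim 2 (€3,763): €1,228 finishes the deductible; €2,535 goes to coinsurance; 50% of €2,535 = €1,267.50. Member owes €2,495.50 (running OOP €2,767.50).
Claim 3 (€1,645): 50% coinsurance on €1,645 = €822.50. Member owes €822.50 (running OOP €3,590).
Claim 4 (€2,328): 50% coinsurance on €2,328 = €1,164. Member pays €1,164; OOP now €4,754.
Claim 5 (€5,441): deductible met; 50% of €5,441 = €2,720.50. Adding that to €4,754 gives €7,474.50, past the €6,050 cap; member pays only €6,050 − €4,754 = €1,296.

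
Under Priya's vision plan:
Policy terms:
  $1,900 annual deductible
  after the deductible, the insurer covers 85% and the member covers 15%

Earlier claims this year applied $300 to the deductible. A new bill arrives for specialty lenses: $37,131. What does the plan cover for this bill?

$300 of the $1,900 deductible is already met, leaving $1,600.
That leaves $37,131 − $1,600 = $35,531 for coinsurance.
15% of $35,531 = $5,329.65 falls to the member.
Member responsibility: $1,600 + $5,329.65 = $6,929.65.
Insurer pays the balance: $37,131 − $6,929.65 = $30,201.35.

$30,201.35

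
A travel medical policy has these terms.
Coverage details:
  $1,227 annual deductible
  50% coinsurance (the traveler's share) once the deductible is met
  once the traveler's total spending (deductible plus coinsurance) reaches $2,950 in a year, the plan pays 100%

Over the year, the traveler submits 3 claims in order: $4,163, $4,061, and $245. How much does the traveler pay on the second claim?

Claim 1 — $4,163: $1,227 finishes the deductible; $2,936 goes to coinsurance; coinsurance $2,936 × 50% = $1,468. Cost to traveler: $2,695. OOP to date $2,695.
Claim 2 — $4,061: deductible already satisfied, so traveler's share is 50% × $4,061 = $2,030.50. Adding that to $2,695 gives $4,725.50, past the $2,950 cap; traveler pays only $2,950 − $2,695 = $255.

$255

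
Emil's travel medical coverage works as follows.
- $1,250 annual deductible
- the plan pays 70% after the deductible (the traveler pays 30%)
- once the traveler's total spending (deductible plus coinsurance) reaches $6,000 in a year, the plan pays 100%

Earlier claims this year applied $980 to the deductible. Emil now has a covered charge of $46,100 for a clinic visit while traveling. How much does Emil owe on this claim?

Remaining deductible: $1,250 − $980 = $270.
That leaves $46,100 − $270 = $45,830 for coinsurance.
Traveler's 30% share of $45,830 is $13,749.
So the traveler owes $270 + $13,749 = $14,019 before any cap.
Year-to-date out-of-pocket would reach $980 + $14,019 = $14,999, above the $6,000 maximum, so the traveler pays only $6,000 − $980 = $5,020.

$5,020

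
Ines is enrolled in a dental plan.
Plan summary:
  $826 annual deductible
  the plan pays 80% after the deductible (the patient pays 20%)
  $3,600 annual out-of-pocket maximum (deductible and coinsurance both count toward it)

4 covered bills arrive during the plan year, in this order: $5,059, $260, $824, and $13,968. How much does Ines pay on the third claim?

#1 ($5,059): $826 to deductible, leaving $4,233; patient's 20% is $846.60. Patient owes $1,672.60 (running OOP $1,672.60).
#2 ($260): deductible met; 20% of $260 = $52. Patient pays $52; OOP now $1,724.60.
#3 ($824): deductible met; 20% of $824 = $164.80. Patient pays $164.80; OOP now $1,889.40.

$164.80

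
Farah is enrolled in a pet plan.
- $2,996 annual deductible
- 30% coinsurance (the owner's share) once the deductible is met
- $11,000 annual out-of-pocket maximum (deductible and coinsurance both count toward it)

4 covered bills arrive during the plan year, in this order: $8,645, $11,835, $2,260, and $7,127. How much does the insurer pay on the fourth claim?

Bill 1, $8,645: $2,996 to deductible, leaving $5,649; 30% of $5,649 = $1,694.70. Cost to owner: $4,690.70. OOP to date $4,690.70. Insurer: $8,645 − $4,690.70 = $3,954.30.
Bill 2, $11,835: deductible already satisfied, so owner's share is 30% × $11,835 = $3,550.50. Owner owes $3,550.50 (running OOP $8,241.20). Plan pays $11,835 − $3,550.50 = $8,284.50.
Bill 3, $2,260: deductible already satisfied, so owner's share is 30% × $2,260 = $678. Owner owes $678 (running OOP $8,919.20). Insurer: $2,260 − $678 = $1,582.
Bill 4, $7,127: deductible already satisfied, so owner's share is 30% × $7,127 = $2,138.10. OOP would hit $11,057.30 > $11,000, so the cap limits the owner to $11,000 − $8,919.20 = $2,080.80. Insurer: $7,127 − $2,080.80 = $5,046.20.

$5,046.20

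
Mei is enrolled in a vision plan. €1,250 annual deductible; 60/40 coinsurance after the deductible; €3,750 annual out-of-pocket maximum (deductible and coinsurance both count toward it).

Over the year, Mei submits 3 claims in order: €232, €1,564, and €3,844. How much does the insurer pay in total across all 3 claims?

€2,634

Claim 1 — €232: all of it applies to the deductible. Member pays €232; OOP now €232. Insurer: €232 − €232 = €0.
Claim 2 — €1,564: deductible takes €1,018, €546 remains; 40% of €546 = €218.40. Cost to member: €1,236.40. OOP to date €1,468.40. Insurer: €1,564 − €1,236.40 = €327.60.
Claim 3 — €3,844: 40% coinsurance on €3,844 = €1,537.60. Member owes €1,537.60 (running OOP €3,006). Plan pays €3,844 − €1,537.60 = €2,306.40.
Insurer total: €0 + €327.60 + €2,306.40 = €2,634.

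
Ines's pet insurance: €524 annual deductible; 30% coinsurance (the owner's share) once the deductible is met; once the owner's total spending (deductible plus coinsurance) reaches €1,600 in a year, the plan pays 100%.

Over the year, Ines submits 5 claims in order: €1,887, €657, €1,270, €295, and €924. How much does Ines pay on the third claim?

€381

Claim 1 (€1,887): €524 to deductible, leaving €1,363; coinsurance €1,363 × 30% = €408.90. Owner pays €932.90; OOP now €932.90.
Claim 2 (€657): deductible met; 30% of €657 = €197.10. Owner pays €197.10; OOP now €1,130.
Claim 3 (€1,270): deductible already satisfied, so owner's share is 30% × €1,270 = €381. Cost to owner: €381. OOP to date €1,511.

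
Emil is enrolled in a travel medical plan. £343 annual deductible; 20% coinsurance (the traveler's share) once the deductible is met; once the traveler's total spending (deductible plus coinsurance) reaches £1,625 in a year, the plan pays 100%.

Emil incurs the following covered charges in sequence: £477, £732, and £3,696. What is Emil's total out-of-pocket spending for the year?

£1,255.40

Claim 1 — £477: deductible takes £343, £134 remains; traveler's 20% is £26.80. Traveler owes £369.80 (running OOP £369.80).
Claim 2 — £732: 20% coinsurance on £732 = £146.40. Traveler pays £146.40; OOP now £516.20.
Claim 3 — £3,696: deductible already satisfied, so traveler's share is 20% × £3,696 = £739.20. Traveler owes £739.20 (running OOP £1,255.40).
Total paid by the traveler: £369.80 + £146.40 + £739.20 = £1,255.40.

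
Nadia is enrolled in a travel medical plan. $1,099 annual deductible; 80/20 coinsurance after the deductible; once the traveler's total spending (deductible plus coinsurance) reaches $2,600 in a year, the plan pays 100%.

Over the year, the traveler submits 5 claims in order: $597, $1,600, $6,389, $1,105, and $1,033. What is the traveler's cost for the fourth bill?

$3.60

Bill 1, $597: entire amount goes to the deductible. Cost to traveler: $597. OOP to date $597.
Bill 2, $1,600: $502 to deductible, leaving $1,098; coinsurance $1,098 × 20% = $219.60. Traveler owes $721.60 (running OOP $1,318.60).
Bill 3, $6,389: deductible already satisfied, so traveler's share is 20% × $6,389 = $1,277.80. Cost to traveler: $1,277.80. OOP to date $2,596.40.
Bill 4, $1,105: 20% coinsurance on $1,105 = $221. That would push OOP to $2,817.40, over the $2,600 cap, so traveler pays $2,600 − $2,596.40 = $3.60.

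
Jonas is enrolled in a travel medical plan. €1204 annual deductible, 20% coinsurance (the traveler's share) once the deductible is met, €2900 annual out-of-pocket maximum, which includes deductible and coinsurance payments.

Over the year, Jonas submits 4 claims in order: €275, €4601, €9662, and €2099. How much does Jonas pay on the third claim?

€961.60

Claim 1 (€275): entire amount goes to the deductible. Cost to traveler: €275. OOP to date €275.
Claim 2 (€4601): €929 to deductible, leaving €3672; traveler's 20% is €734.40. Traveler pays €1663.40; OOP now €1938.40.
Claim 3 (€9662): deductible already satisfied, so traveler's share is 20% × €9662 = €1932.40. That would push OOP to €3870.80, over the €2900 cap, so traveler pays €2900 − €1938.40 = €961.60.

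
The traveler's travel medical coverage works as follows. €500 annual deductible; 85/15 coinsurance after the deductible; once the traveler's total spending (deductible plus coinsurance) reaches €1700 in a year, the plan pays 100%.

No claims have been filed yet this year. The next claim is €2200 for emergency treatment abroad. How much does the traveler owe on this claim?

€755

Deductible not yet touched, so the first €500 of the bill goes to the deductible.
After the €500 deductible portion, €2200 − €500 = €1700 is subject to coinsurance.
Traveler's 15% share of €1700 is €255.
Traveler responsibility before any cap: €500 + €255 = €755.
Total out-of-pocket so far would be €0 + €755 = €755, below the €1700 cap — no reduction.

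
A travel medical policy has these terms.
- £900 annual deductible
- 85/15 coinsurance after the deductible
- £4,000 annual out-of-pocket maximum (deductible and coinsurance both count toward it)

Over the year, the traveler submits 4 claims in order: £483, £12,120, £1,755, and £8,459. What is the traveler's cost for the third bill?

Bill 1, £483: all of it applies to the deductible. Cost to traveler: £483. OOP to date £483.
Bill 2, £12,120: deductible takes £417, £11,703 remains; traveler's 15% is £1,755.45. Traveler pays £2,172.45; OOP now £2,655.45.
Bill 3, £1,755: 15% coinsurance on £1,755 = £263.25. Traveler pays £263.25; OOP now £2,918.70.

£263.25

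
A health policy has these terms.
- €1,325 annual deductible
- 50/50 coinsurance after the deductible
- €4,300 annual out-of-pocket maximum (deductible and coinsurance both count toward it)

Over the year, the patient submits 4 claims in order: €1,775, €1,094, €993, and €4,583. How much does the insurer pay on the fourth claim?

#1 (€1,775): €1,325 finishes the deductible; €450 goes to coinsurance; coinsurance €450 × 50% = €225. Patient owes €1,550 (running OOP €1,550). Insurer: €1,775 − €1,550 = €225.
#2 (€1,094): deductible already satisfied, so patient's share is 50% × €1,094 = €547. Patient owes €547 (running OOP €2,097). Insurer: €1,094 − €547 = €547.
#3 (€993): 50% coinsurance on €993 = €496.50. Patient pays €496.50; OOP now €2,593.50. Insurer: €993 − €496.50 = €496.50.
#4 (€4,583): deductible already satisfied, so patient's share is 50% × €4,583 = €2,291.50. That would push OOP to €4,885, over the €4,300 cap, so patient pays €4,300 − €2,593.50 = €1,706.50. Insurer: €4,583 − €1,706.50 = €2,876.50.

€2,876.50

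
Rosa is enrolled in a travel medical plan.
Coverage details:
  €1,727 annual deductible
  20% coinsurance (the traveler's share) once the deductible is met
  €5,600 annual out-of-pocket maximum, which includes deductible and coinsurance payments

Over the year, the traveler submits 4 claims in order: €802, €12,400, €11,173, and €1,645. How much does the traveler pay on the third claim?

€1,578

Bill 1, €802: entire amount goes to the deductible. Cost to traveler: €802. OOP to date €802.
Bill 2, €12,400: €925 to deductible, leaving €11,475; 20% of €11,475 = €2,295. Traveler pays €3,220; OOP now €4,022.
Bill 3, €11,173: deductible already satisfied, so traveler's share is 20% × €11,173 = €2,234.60. Adding that to €4,022 gives €6,256.60, past the €5,600 cap; traveler pays only €5,600 − €4,022 = €1,578.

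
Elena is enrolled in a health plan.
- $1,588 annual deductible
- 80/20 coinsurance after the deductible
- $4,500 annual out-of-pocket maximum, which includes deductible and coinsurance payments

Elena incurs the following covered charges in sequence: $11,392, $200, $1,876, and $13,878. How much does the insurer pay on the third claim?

Claim 1 — $11,392: deductible takes $1,588, $9,804 remains; 20% of $9,804 = $1,960.80. Patient pays $3,548.80; OOP now $3,548.80. Plan pays $11,392 − $3,548.80 = $7,843.20.
Claim 2 — $200: 20% coinsurance on $200 = $40. Cost to patient: $40. OOP to date $3,588.80. Insurer: $200 − $40 = $160.
Claim 3 — $1,876: deductible already satisfied, so patient's share is 20% × $1,876 = $375.20. Patient owes $375.20 (running OOP $3,964). Plan pays $1,876 − $375.20 = $1,500.80.

$1,500.80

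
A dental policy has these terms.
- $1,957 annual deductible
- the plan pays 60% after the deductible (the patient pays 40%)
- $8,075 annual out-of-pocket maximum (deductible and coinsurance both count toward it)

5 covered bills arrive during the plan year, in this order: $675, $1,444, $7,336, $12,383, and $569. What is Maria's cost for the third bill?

#1 ($675): fully absorbed by the deductible. Cost to patient: $675. OOP to date $675.
#2 ($1,444): deductible takes $1,282, $162 remains; 40% of $162 = $64.80. Patient owes $1,346.80 (running OOP $2,021.80).
#3 ($7,336): deductible met; 40% of $7,336 = $2,934.40. Patient pays $2,934.40; OOP now $4,956.20.

$2,934.40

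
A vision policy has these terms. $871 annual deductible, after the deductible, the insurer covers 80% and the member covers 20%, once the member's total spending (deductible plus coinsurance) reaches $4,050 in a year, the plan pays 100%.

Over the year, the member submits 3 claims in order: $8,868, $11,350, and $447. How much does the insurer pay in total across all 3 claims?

$16,615

#1 ($8,868): deductible takes $871, $7,997 remains; member's 20% is $1,599.40. Member pays $2,470.40; OOP now $2,470.40. Insurer: $8,868 − $2,470.40 = $6,397.60.
#2 ($11,350): deductible already satisfied, so member's share is 20% × $11,350 = $2,270. OOP would hit $4,740.40 > $4,050, so the cap limits the member to $4,050 − $2,470.40 = $1,579.60. Insurer: $11,350 − $1,579.60 = $9,770.40.
#3 ($447): deductible already satisfied, so member's share is 20% × $447 = $89.40. Adding that to $4,050 gives $4,139.40, past the $4,050 cap; member pays only $4,050 − $4,050 = $0. Insurer: $447 − $0 = $447.
Insurer total = bills − member's total = $20,665 − $4,050 = $16,615.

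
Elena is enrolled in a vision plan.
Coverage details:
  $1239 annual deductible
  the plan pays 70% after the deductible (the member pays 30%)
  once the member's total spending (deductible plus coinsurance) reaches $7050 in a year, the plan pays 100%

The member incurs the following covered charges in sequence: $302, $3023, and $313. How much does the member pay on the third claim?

Claim 1 — $302: entire amount goes to the deductible. Member owes $302 (running OOP $302).
Claim 2 — $3023: $937 to deductible, leaving $2086; 30% of $2086 = $625.80. Cost to member: $1562.80. OOP to date $1864.80.
Claim 3 — $313: deductible met; 30% of $313 = $93.90. Member pays $93.90; OOP now $1958.70.

$93.90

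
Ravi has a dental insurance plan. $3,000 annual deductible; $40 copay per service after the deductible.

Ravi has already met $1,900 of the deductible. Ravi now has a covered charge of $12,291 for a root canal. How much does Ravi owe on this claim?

$1,140

Deductible still to meet: $3,000 − $1,900 = $1,100.
That leaves $12,291 − $1,100 = $11,191 for the copay.
Copay on this service: $40.
So the patient owes $1,100 + $40 = $1,140.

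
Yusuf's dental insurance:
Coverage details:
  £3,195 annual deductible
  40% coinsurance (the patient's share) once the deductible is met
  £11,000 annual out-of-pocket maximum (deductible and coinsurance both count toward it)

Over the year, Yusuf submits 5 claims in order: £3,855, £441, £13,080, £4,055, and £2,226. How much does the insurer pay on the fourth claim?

£2,433

Claim 1 — £3,855: deductible takes £3,195, £660 remains; 40% of £660 = £264. Cost to patient: £3,459. OOP to date £3,459. Plan pays £3,855 − £3,459 = £396.
Claim 2 — £441: deductible met; 40% of £441 = £176.40. Cost to patient: £176.40. OOP to date £3,635.40. Plan pays £441 − £176.40 = £264.60.
Claim 3 — £13,080: deductible already satisfied, so patient's share is 40% × £13,080 = £5,232. Cost to patient: £5,232. OOP to date £8,867.40. Plan pays £13,080 − £5,232 = £7,848.
Claim 4 — £4,055: 40% coinsurance on £4,055 = £1,622. Cost to patient: £1,622. OOP to date £10,489.40. Plan pays £4,055 − £1,622 = £2,433.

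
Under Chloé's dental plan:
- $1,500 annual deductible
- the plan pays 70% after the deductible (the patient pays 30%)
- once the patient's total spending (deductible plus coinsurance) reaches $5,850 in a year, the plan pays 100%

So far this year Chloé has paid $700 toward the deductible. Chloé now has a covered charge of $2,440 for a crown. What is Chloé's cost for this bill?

Deductible still to meet: $1,500 − $700 = $800.
After the $800 deductible portion, $2,440 − $800 = $1,640 is subject to coinsurance.
30% of $1,640 = $492 falls to the patient.
Patient responsibility before any cap: $800 + $492 = $1,292.
Year-to-date out-of-pocket becomes $700 + $1,292 = $1,992, still under the $5,850 maximum, so no cap applies.

$1,292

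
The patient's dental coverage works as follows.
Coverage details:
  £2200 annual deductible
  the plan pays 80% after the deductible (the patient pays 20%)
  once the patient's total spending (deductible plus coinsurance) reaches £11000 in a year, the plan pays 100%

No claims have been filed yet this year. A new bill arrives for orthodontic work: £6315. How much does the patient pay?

The full £2200 deductible is still open; £2200 of this bill applies to it.
After the £2200 deductible portion, £6315 − £2200 = £4115 is subject to coinsurance.
20% of £4115 = £823 falls to the patient.
That puts the patient's cost at £2200 + £823 = £3023 before any cap.
Total out-of-pocket so far would be £0 + £3023 = £3023, below the £11000 cap — no reduction.

£3023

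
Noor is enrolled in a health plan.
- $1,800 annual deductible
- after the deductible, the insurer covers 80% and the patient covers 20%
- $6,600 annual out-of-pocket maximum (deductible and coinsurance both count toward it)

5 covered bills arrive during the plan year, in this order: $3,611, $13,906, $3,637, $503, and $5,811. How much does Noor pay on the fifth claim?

Bill 1, $3,611: $1,800 finishes the deductible; $1,811 goes to coinsurance; coinsurance $1,811 × 20% = $362.20. Patient owes $2,162.20 (running OOP $2,162.20).
Bill 2, $13,906: deductible already satisfied, so patient's share is 20% × $13,906 = $2,781.20. Patient owes $2,781.20 (running OOP $4,943.40).
Bill 3, $3,637: deductible already satisfied, so patient's share is 20% × $3,637 = $727.40. Patient owes $727.40 (running OOP $5,670.80).
Bill 4, $503: deductible already satisfied, so patient's share is 20% × $503 = $100.60. Cost to patient: $100.60. OOP to date $5,771.40.
Bill 5, $5,811: deductible already satisfied, so patient's share is 20% × $5,811 = $1,162.20. Adding that to $5,771.40 gives $6,933.60, past the $6,600 cap; patient pays only $6,600 − $5,771.40 = $828.60.

$828.60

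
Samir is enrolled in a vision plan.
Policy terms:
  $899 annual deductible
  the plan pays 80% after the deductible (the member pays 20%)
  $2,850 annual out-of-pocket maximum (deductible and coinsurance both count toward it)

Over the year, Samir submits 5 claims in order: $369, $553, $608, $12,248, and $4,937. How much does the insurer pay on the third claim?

#1 ($369): all of it applies to the deductible. Member owes $369 (running OOP $369). Plan pays $369 − $369 = $0.
#2 ($553): deductible takes $530, $23 remains; member's 20% is $4.60. Member pays $534.60; OOP now $903.60. Plan pays $553 − $534.60 = $18.40.
#3 ($608): deductible already satisfied, so member's share is 20% × $608 = $121.60. Member owes $121.60 (running OOP $1,025.20). Plan pays $608 − $121.60 = $486.40.

$486.40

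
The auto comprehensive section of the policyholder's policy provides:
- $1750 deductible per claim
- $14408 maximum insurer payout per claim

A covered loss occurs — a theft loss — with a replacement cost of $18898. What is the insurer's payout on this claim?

Subtract the deductible: $18898 − $1750 = $17148.
$17148 exceeds the $14408 limit, so the insurer pays the limit: $14408.

$14408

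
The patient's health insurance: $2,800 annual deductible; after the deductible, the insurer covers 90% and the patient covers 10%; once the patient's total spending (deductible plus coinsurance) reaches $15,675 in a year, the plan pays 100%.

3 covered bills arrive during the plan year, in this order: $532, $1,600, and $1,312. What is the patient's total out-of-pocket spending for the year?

#1 ($532): fully absorbed by the deductible. Patient pays $532; OOP now $532.
#2 ($1,600): entire amount goes to the deductible. Cost to patient: $1,600. OOP to date $2,132.
#3 ($1,312): $668 to deductible, leaving $644; patient's 10% is $64.40. Patient pays $732.40; OOP now $2,864.40.
Total paid by the patient: $532 + $1,600 + $732.40 = $2,864.40.

$2,864.40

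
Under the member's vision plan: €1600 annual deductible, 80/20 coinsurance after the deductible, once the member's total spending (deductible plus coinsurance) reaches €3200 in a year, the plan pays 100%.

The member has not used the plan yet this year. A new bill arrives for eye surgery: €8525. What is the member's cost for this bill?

€2985

Nothing has been paid toward the €1600 deductible, so the first €1600 of this charge is applied there.
That leaves €8525 − €1600 = €6925 for coinsurance.
Member's 20% share of €6925 is €1385.
Member responsibility before any cap: €1600 + €1385 = €2985.
Total out-of-pocket so far would be €0 + €2985 = €2985, below the €3200 cap — no reduction.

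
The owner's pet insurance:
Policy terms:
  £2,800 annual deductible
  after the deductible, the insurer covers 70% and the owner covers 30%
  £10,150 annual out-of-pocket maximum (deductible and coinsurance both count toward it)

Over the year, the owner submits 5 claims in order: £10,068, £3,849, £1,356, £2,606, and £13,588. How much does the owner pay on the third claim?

Bill 1, £10,068: £2,800 to deductible, leaving £7,268; owner's 30% is £2,180.40. Owner pays £4,980.40; OOP now £4,980.40.
Bill 2, £3,849: 30% coinsurance on £3,849 = £1,154.70. Owner owes £1,154.70 (running OOP £6,135.10).
Bill 3, £1,356: deductible already satisfied, so owner's share is 30% × £1,356 = £406.80. Cost to owner: £406.80. OOP to date £6,541.90.

£406.80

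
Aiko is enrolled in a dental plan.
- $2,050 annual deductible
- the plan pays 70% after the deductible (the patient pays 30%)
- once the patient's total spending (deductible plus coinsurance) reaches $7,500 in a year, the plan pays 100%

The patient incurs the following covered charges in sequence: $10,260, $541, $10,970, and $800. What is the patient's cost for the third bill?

Claim 1 ($10,260): deductible takes $2,050, $8,210 remains; patient's 30% is $2,463. Patient owes $4,513 (running OOP $4,513).
Claim 2 ($541): deductible met; 30% of $541 = $162.30. Patient pays $162.30; OOP now $4,675.30.
Claim 3 ($10,970): deductible met; 30% of $10,970 = $3,291. Adding that to $4,675.30 gives $7,966.30, past the $7,500 cap; patient pays only $7,500 − $4,675.30 = $2,824.70.

$2,824.70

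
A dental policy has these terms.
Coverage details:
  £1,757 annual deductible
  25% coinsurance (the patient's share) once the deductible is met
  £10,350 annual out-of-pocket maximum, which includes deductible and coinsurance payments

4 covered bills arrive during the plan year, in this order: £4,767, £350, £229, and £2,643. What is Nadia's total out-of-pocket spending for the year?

Claim 1 (£4,767): £1,757 finishes the deductible; £3,010 goes to coinsurance; patient's 25% is £752.50. Cost to patient: £2,509.50. OOP to date £2,509.50.
Claim 2 (£350): deductible met; 25% of £350 = £87.50. Patient pays £87.50; OOP now £2,597.
Claim 3 (£229): 25% coinsurance on £229 = £57.25. Patient owes £57.25 (running OOP £2,654.25).
Claim 4 (£2,643): 25% coinsurance on £2,643 = £660.75. Cost to patient: £660.75. OOP to date £3,315.
Summing the patient's payments: £2,509.50 + £87.50 + £57.25 + £660.75 = £3,315.

£3,315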